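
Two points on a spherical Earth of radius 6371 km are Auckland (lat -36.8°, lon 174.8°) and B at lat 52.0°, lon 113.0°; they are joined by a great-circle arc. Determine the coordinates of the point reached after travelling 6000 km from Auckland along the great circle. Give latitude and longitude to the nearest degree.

≈ lat 11°, lon 147°

Write both endpoints as unit vectors p₁, p₂ with components (cos φ cos λ, cos φ sin λ, sin φ).
The central angle between the endpoints is δ = arccos(p₁·p₂) ≈ 1.812 rad (103.8°). The total great-circle distance is δ·R ≈ 1.812 × 6371 ≈ 11546 km, so the target fraction is f = 6000/11546 ≈ 0.520.
Interpolate at f ≈ 0.520 with slerp weights a = sin((1−f)δ)/sin δ ≈ 0.787, b = sin(fδ)/sin δ ≈ 0.833.
p = a·p₁ + b·p₂ ≈ (-0.828, 0.529, 0.185); φ = arcsin(p_z) ≈ 10.63°, λ = atan2(p_y, p_x) ≈ 147.43°.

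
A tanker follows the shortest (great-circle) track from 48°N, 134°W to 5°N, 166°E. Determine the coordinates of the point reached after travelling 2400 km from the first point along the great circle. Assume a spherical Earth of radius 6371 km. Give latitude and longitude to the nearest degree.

Write both endpoints as unit vectors p₁, p₂ with components (cos φ cos λ, cos φ sin λ, sin φ).
The central angle between the endpoints is δ = arccos(p₁·p₂) ≈ 1.161 rad (66.5°). The total great-circle distance is δ·R ≈ 1.161 × 6371 ≈ 7399 km, so the target fraction is f = 2400/7399 ≈ 0.324.
Interpolate at f ≈ 0.324 with slerp weights a = sin((1−f)δ)/sin δ ≈ 0.770, b = sin(fδ)/sin δ ≈ 0.401.
p = a·p₁ + b·p₂ ≈ (-0.746, -0.274, 0.607); φ = arcsin(p_z) ≈ 37.40°, λ = atan2(p_y, p_x) ≈ -159.82°.

≈ 37°N, 160°W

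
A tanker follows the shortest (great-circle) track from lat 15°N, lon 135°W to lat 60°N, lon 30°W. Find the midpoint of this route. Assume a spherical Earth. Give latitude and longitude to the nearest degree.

Write both endpoints as unit vectors p₁, p₂ with components (cos φ cos λ, cos φ sin λ, sin φ).
The central angle between the endpoints is δ = arccos(p₁·p₂) ≈ 1.471 rad (84.3°).
Interpolate at f = 1/2 with slerp weights a = sin((1−f)δ)/sin δ ≈ 0.674, b = sin(fδ)/sin δ ≈ 0.674.
p = a·p₁ + b·p₂ ≈ (-0.169, -0.629, 0.759); φ = arcsin(p_z) ≈ 49.35°, λ = atan2(p_y, p_x) ≈ -105.00°.

≈ lat 49°N, lon 105°W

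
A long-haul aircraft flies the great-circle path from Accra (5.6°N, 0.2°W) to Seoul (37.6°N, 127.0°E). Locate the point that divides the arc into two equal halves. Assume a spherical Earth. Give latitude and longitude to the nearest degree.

Write both endpoints as unit vectors p₁, p₂ with components (cos φ cos λ, cos φ sin λ, sin φ).
The central angle between the endpoints is δ = arccos(p₁·p₂) ≈ 2.001 rad (114.7°).
Interpolate at f = 1/2 with slerp weights a = sin((1−f)δ)/sin δ ≈ 0.926, b = sin(fδ)/sin δ ≈ 0.926.
p = a·p₁ + b·p₂ ≈ (0.480, 0.583, 0.656); φ = arcsin(p_z) ≈ 40.96°, λ = atan2(p_y, p_x) ≈ 50.52°.

≈ 41°N, 51°E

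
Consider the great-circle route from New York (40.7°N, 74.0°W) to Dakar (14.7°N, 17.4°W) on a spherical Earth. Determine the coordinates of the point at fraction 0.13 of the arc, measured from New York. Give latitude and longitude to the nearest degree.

Convert each endpoint to a unit vector on the sphere (x = cos φ cos λ, y = cos φ sin λ, z = sin φ).
The central angle between the endpoints is δ = arccos(p₁·p₂) ≈ 0.965 rad (55.3°).
Interpolate at f = 0.13 with slerp weights a = sin((1−f)δ)/sin δ ≈ 0.905, b = sin(fδ)/sin δ ≈ 0.152.
p = a·p₁ + b·p₂ ≈ (0.330, -0.704, 0.629); φ = arcsin(p_z) ≈ 38.98°, λ = atan2(p_y, p_x) ≈ -64.90°.

≈ 39°N, 65°W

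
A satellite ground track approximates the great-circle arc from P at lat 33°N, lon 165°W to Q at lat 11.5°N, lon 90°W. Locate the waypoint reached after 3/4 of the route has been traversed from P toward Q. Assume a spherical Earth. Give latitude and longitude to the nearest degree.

≈ lat 20°N, lon 106°W

Write both endpoints as unit vectors p₁, p₂ with components (cos φ cos λ, cos φ sin λ, sin φ).
The central angle between the endpoints is δ = arccos(p₁·p₂) ≈ 1.244 rad (71.3°).
Interpolate at f = 3/4 with slerp weights a = sin((1−f)δ)/sin δ ≈ 0.323, b = sin(fδ)/sin δ ≈ 0.848.
p = a·p₁ + b·p₂ ≈ (-0.262, -0.901, 0.345); φ = arcsin(p_z) ≈ 20.19°, λ = atan2(p_y, p_x) ≈ -106.19°.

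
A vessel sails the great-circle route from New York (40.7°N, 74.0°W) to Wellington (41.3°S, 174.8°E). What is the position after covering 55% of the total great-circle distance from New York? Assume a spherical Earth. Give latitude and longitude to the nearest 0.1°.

Write both endpoints as unit vectors p₁, p₂ with components (cos φ cos λ, cos φ sin λ, sin φ).
The central angle between the endpoints is δ = arccos(p₁·p₂) ≈ 2.261 rad (129.5°).
Interpolate at f = 0.55 with slerp weights a = sin((1−f)δ)/sin δ ≈ 1.103, b = sin(fδ)/sin δ ≈ 1.227.
p = a·p₁ + b·p₂ ≈ (-0.688, -0.720, -0.091); φ = arcsin(p_z) ≈ -5.22°, λ = atan2(p_y, p_x) ≈ -133.69°.

≈ 5.2°S, 133.7°W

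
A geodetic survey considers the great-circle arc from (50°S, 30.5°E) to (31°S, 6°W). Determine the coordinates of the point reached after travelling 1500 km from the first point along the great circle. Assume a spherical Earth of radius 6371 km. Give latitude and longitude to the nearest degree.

Write both endpoints as unit vectors p₁, p₂ with components (cos φ cos λ, cos φ sin λ, sin φ).
The central angle between the endpoints is δ = arccos(p₁·p₂) ≈ 0.578 rad (33.1°). The total great-circle distance is δ·R ≈ 0.578 × 6371 ≈ 3684 km, so the target fraction is f = 1500/3684 ≈ 0.407.
Interpolate at f ≈ 0.407 with slerp weights a = sin((1−f)δ)/sin δ ≈ 0.615, b = sin(fδ)/sin δ ≈ 0.427.
p = a·p₁ + b·p₂ ≈ (0.704, 0.162, -0.691); φ = arcsin(p_z) ≈ -43.70°, λ = atan2(p_y, p_x) ≈ 12.98°.

≈ (44°S, 13°E)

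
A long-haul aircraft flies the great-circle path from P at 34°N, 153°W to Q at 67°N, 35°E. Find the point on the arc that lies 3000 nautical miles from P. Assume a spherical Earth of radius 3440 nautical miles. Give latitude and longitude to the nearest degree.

≈ 83°N, 175°W

From cos δ = sin φ₁ sin φ₂ + cos φ₁ cos φ₂ cos Δλ, the central angle is δ ≈ 1.376 rad (78.8°). The total great-circle distance is δ·R ≈ 1.376 × 3440 ≈ 4732 nmi, so the target fraction is f = 3000/4732 ≈ 0.634.
Interpolate at f ≈ 0.634 with slerp weights a = sin((1−f)δ)/sin δ ≈ 0.492, b = sin(fδ)/sin δ ≈ 0.780.
p = a·p₁ + b·p₂ ≈ (-0.113, -0.010, 0.993); φ = arcsin(p_z) ≈ 83.46°, λ = atan2(p_y, p_x) ≈ -174.87°.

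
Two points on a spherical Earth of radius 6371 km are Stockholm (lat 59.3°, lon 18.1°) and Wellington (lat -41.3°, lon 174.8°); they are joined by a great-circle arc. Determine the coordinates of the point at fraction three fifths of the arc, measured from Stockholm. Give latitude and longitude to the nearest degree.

Convert each endpoint to a unit vector on the sphere (x = cos φ cos λ, y = cos φ sin λ, z = sin φ).
The central angle between the endpoints is δ = arccos(p₁·p₂) ≈ 2.738 rad (156.9°).
Interpolate at f = 3/5 with slerp weights a = sin((1−f)δ)/sin δ ≈ 2.265, b = sin(fδ)/sin δ ≈ 2.542.
p = a·p₁ + b·p₂ ≈ (-0.802, 0.532, 0.271); φ = arcsin(p_z) ≈ 15.70°, λ = atan2(p_y, p_x) ≈ 146.43°.

≈ lat 16°, lon 146°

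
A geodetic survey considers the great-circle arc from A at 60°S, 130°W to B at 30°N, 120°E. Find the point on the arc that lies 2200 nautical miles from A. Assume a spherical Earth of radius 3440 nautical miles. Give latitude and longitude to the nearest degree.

≈ 44°S, 174°E

Convert each endpoint to a unit vector on the sphere (x = cos φ cos λ, y = cos φ sin λ, z = sin φ).
The central angle between the endpoints is δ = arccos(p₁·p₂) ≈ 2.191 rad (125.5°). The total great-circle distance is δ·R ≈ 2.191 × 3440 ≈ 7537 nmi, so the target fraction is f = 2200/7537 ≈ 0.292.
Interpolate at f ≈ 0.292 with slerp weights a = sin((1−f)δ)/sin δ ≈ 1.229, b = sin(fδ)/sin δ ≈ 0.733.
p = a·p₁ + b·p₂ ≈ (-0.712, 0.079, -0.697); φ = arcsin(p_z) ≈ -44.21°, λ = atan2(p_y, p_x) ≈ 173.64°.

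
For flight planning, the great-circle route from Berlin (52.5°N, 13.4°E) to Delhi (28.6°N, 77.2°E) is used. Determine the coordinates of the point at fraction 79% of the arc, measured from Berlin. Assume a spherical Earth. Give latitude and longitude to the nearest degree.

From cos δ = sin φ₁ sin φ₂ + cos φ₁ cos φ₂ cos Δλ, the central angle is δ ≈ 0.907 rad (52.0°).
Interpolate at f = 0.79 with slerp weights a = sin((1−f)δ)/sin δ ≈ 0.240, b = sin(fδ)/sin δ ≈ 0.834.
p = a·p₁ + b·p₂ ≈ (0.305, 0.748, 0.590); φ = arcsin(p_z) ≈ 36.15°, λ = atan2(p_y, p_x) ≈ 67.84°.

≈ 36°N, 68°E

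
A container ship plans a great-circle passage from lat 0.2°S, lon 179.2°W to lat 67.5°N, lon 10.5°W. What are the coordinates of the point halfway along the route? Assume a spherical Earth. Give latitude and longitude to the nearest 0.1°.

From cos δ = sin φ₁ sin φ₂ + cos φ₁ cos φ₂ cos Δλ, the central angle is δ ≈ 1.959 rad (112.2°).
Interpolate at f = 1/2 with slerp weights a = sin((1−f)δ)/sin δ ≈ 0.897, b = sin(fδ)/sin δ ≈ 0.897.
p = a·p₁ + b·p₂ ≈ (-0.559, -0.075, 0.826); φ = arcsin(p_z) ≈ 55.64°, λ = atan2(p_y, p_x) ≈ -172.36°.

≈ lat 55.6°N, lon 172.4°W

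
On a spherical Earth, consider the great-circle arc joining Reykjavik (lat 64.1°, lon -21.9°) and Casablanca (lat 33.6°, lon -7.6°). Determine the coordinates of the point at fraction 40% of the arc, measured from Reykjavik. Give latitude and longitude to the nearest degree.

≈ lat 52°, lon -14°

The haversine formula gives a central angle δ ≈ 0.554 rad (31.7°) between the endpoints.
Interpolate at f = 0.40 with slerp weights a = sin((1−f)δ)/sin δ ≈ 0.620, b = sin(fδ)/sin δ ≈ 0.418.
p = a·p₁ + b·p₂ ≈ (0.596, -0.147, 0.789); φ = arcsin(p_z) ≈ 52.11°, λ = atan2(p_y, p_x) ≈ -13.86°.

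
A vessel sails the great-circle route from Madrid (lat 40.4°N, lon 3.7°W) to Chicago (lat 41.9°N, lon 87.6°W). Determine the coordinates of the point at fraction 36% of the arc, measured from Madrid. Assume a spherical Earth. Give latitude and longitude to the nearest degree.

The haversine formula gives a central angle δ ≈ 1.055 rad (60.5°) between the endpoints.
Interpolate at f = 0.36 with slerp weights a = sin((1−f)δ)/sin δ ≈ 0.719, b = sin(fδ)/sin δ ≈ 0.426.
p = a·p₁ + b·p₂ ≈ (0.559, -0.352, 0.750); φ = arcsin(p_z) ≈ 48.62°, λ = atan2(p_y, p_x) ≈ -32.20°.

≈ lat 49°N, lon 32°W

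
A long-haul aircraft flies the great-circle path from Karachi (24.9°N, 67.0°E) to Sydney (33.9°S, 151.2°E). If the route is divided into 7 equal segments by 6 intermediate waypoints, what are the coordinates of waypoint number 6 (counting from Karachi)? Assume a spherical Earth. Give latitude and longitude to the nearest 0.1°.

≈ (27.3°S, 136.6°E)

From cos δ = sin φ₁ sin φ₂ + cos φ₁ cos φ₂ cos Δλ, the central angle is δ ≈ 1.730 rad (99.1°).
Interpolate at f = 6/7 with slerp weights a = sin((1−f)δ)/sin δ ≈ 0.248, b = sin(fδ)/sin δ ≈ 1.009.
p = a·p₁ + b·p₂ ≈ (-0.646, 0.610, -0.458); φ = arcsin(p_z) ≈ -27.28°, λ = atan2(p_y, p_x) ≈ 136.63°.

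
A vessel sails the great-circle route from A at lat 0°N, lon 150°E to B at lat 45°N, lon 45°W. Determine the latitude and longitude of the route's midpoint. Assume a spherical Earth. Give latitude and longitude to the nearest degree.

Write both endpoints as unit vectors p₁, p₂ with components (cos φ cos λ, cos φ sin λ, sin φ).
The central angle between the endpoints is δ = arccos(p₁·p₂) ≈ 2.323 rad (133.1°).
Interpolate at f = 1/2 with slerp weights a = sin((1−f)δ)/sin δ ≈ 1.256, b = sin(fδ)/sin δ ≈ 1.256.
p = a·p₁ + b·p₂ ≈ (-0.460, -0.000, 0.888); φ = arcsin(p_z) ≈ 62.63°, λ = atan2(p_y, p_x) ≈ -180.00°.

≈ lat 63°N, lon 180°E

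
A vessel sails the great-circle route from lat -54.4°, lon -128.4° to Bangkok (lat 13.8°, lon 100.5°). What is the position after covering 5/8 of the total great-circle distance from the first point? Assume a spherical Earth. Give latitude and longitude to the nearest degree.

≈ lat -26°, lon 126°

Convert each endpoint to a unit vector on the sphere (x = cos φ cos λ, y = cos φ sin λ, z = sin φ).
The central angle between the endpoints is δ = arccos(p₁·p₂) ≈ 2.172 rad (124.4°).
Interpolate at f = 5/8 with slerp weights a = sin((1−f)δ)/sin δ ≈ 0.882, b = sin(fδ)/sin δ ≈ 1.185.
p = a·p₁ + b·p₂ ≈ (-0.529, 0.729, -0.434); φ = arcsin(p_z) ≈ -25.75°, λ = atan2(p_y, p_x) ≈ 125.94°.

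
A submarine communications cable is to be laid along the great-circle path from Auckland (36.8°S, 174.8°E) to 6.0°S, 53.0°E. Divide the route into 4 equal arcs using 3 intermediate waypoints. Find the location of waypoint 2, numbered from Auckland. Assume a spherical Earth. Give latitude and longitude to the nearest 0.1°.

≈ 38.3°S, 102.9°E

Convert each endpoint to a unit vector on the sphere (x = cos φ cos λ, y = cos φ sin λ, z = sin φ).
The central angle between the endpoints is δ = arccos(p₁·p₂) ≈ 1.936 rad (110.9°).
Interpolate at f = 2/4 with slerp weights a = sin((1−f)δ)/sin δ ≈ 0.882, b = sin(fδ)/sin δ ≈ 0.882.
p = a·p₁ + b·p₂ ≈ (-0.175, 0.764, -0.620); φ = arcsin(p_z) ≈ -38.35°, λ = atan2(p_y, p_x) ≈ 102.92°.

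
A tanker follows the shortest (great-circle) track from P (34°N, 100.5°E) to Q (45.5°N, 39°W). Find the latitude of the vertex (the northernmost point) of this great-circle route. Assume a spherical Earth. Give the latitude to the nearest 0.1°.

≈ 67.8°N

The great circle lies in the plane with unit normal n̂ = (p₁ × p₂)/|p₁ × p₂|.
Here n̂_z ≈ -0.378; the vertex latitude is φ_max = arccos|n̂_z| ≈ 67.8°.
Check via Clairaut: cos φ_max = |cos φ₁| · sin C = cos(34.0°)·sin(27.1°) ≈ 0.378, again giving ≈ 67.8°.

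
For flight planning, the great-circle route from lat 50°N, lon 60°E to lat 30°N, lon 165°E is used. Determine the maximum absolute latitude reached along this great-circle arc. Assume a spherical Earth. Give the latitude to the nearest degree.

≈ 56°N

The great circle lies in the plane with unit normal n̂ = (p₁ × p₂)/|p₁ × p₂|.
Here n̂_z ≈ +0.554; the vertex latitude is φ_max = arccos|n̂_z| ≈ 56.4°.
Check via Clairaut: cos φ_max = |cos φ₁| · sin C = cos(50.0°)·sin(59.5°) ≈ 0.554, again giving ≈ 56.4°.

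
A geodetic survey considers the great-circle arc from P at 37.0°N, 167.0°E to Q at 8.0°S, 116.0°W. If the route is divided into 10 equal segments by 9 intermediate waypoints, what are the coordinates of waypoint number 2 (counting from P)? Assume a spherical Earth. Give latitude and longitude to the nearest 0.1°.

Write both endpoints as unit vectors p₁, p₂ with components (cos φ cos λ, cos φ sin λ, sin φ).
The central angle between the endpoints is δ = arccos(p₁·p₂) ≈ 1.477 rad (84.6°).
Interpolate at f = 2/10 with slerp weights a = sin((1−f)δ)/sin δ ≈ 0.929, b = sin(fδ)/sin δ ≈ 0.292.
p = a·p₁ + b·p₂ ≈ (-0.850, -0.093, 0.519); φ = arcsin(p_z) ≈ 31.23°, λ = atan2(p_y, p_x) ≈ -173.74°.

≈ 31.2°N, 173.7°W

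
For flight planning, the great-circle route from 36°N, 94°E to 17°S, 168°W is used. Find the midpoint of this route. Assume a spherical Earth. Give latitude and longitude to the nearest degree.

≈ 14°N, 148°E

Convert each endpoint to a unit vector on the sphere (x = cos φ cos λ, y = cos φ sin λ, z = sin φ).
The central angle between the endpoints is δ = arccos(p₁·p₂) ≈ 1.854 rad (106.2°).
Interpolate at f = 1/2 with slerp weights a = sin((1−f)δ)/sin δ ≈ 0.833, b = sin(fδ)/sin δ ≈ 0.833.
p = a·p₁ + b·p₂ ≈ (-0.826, 0.507, 0.246); φ = arcsin(p_z) ≈ 14.25°, λ = atan2(p_y, p_x) ≈ 148.48°.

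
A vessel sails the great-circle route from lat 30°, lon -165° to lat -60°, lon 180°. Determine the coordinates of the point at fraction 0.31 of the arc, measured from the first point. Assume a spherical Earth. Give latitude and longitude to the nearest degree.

≈ lat 2°, lon -169°

The haversine formula gives a central angle δ ≈ 1.586 rad (90.8°) between the endpoints.
Interpolate at f = 0.31 with slerp weights a = sin((1−f)δ)/sin δ ≈ 0.889, b = sin(fδ)/sin δ ≈ 0.472.
p = a·p₁ + b·p₂ ≈ (-0.979, -0.199, 0.036); φ = arcsin(p_z) ≈ 2.04°, λ = atan2(p_y, p_x) ≈ -168.50°.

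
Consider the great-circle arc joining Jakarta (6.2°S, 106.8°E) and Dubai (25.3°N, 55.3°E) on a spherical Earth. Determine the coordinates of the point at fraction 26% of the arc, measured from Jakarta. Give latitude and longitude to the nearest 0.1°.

Write both endpoints as unit vectors p₁, p₂ with components (cos φ cos λ, cos φ sin λ, sin φ).
The central angle between the endpoints is δ = arccos(p₁·p₂) ≈ 1.032 rad (59.1°).
Interpolate at f = 0.26 with slerp weights a = sin((1−f)δ)/sin δ ≈ 0.806, b = sin(fδ)/sin δ ≈ 0.309.
p = a·p₁ + b·p₂ ≈ (-0.073, 0.996, 0.045); φ = arcsin(p_z) ≈ 2.58°, λ = atan2(p_y, p_x) ≈ 94.17°.

≈ (2.6°N, 94.2°E)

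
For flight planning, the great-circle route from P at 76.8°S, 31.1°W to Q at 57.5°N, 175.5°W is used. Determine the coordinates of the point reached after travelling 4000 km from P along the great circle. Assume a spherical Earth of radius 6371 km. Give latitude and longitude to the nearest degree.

≈ 60°S, 139°W

Write both endpoints as unit vectors p₁, p₂ with components (cos φ cos λ, cos φ sin λ, sin φ).
The central angle between the endpoints is δ = arccos(p₁·p₂) ≈ 2.741 rad (157.1°). The total great-circle distance is δ·R ≈ 2.741 × 6371 ≈ 17464 km, so the target fraction is f = 4000/17464 ≈ 0.229.
Interpolate at f ≈ 0.229 with slerp weights a = sin((1−f)δ)/sin δ ≈ 2.197, b = sin(fδ)/sin δ ≈ 1.507.
p = a·p₁ + b·p₂ ≈ (-0.378, -0.323, -0.868); φ = arcsin(p_z) ≈ -60.23°, λ = atan2(p_y, p_x) ≈ -139.48°.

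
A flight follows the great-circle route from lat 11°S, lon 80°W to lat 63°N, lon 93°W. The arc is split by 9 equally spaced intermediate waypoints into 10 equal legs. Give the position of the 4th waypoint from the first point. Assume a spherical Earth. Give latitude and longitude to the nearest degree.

≈ lat 19°N, lon 83°W

Write both endpoints as unit vectors p₁, p₂ with components (cos φ cos λ, cos φ sin λ, sin φ).
The central angle between the endpoints is δ = arccos(p₁·p₂) ≈ 1.303 rad (74.7°).
Interpolate at f = 4/10 with slerp weights a = sin((1−f)δ)/sin δ ≈ 0.731, b = sin(fδ)/sin δ ≈ 0.516.
p = a·p₁ + b·p₂ ≈ (0.112, -0.941, 0.321); φ = arcsin(p_z) ≈ 18.71°, λ = atan2(p_y, p_x) ≈ -83.19°.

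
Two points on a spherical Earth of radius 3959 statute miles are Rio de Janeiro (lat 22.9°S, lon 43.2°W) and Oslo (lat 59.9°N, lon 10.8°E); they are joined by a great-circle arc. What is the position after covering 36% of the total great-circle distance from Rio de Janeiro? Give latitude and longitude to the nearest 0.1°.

≈ lat 8.3°N, lon 30.0°W

From cos δ = sin φ₁ sin φ₂ + cos φ₁ cos φ₂ cos Δλ, the central angle is δ ≈ 1.636 rad (93.7°).
Interpolate at f = 0.36 with slerp weights a = sin((1−f)δ)/sin δ ≈ 0.868, b = sin(fδ)/sin δ ≈ 0.557.
p = a·p₁ + b·p₂ ≈ (0.857, -0.495, 0.144); φ = arcsin(p_z) ≈ 8.28°, λ = atan2(p_y, p_x) ≈ -30.01°.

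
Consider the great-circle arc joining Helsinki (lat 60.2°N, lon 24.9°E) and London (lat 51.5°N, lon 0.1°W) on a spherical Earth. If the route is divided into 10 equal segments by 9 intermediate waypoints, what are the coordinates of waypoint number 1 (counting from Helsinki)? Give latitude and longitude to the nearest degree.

Convert each endpoint to a unit vector on the sphere (x = cos φ cos λ, y = cos φ sin λ, z = sin φ).
The central angle between the endpoints is δ = arccos(p₁·p₂) ≈ 0.286 rad (16.4°).
Interpolate at f = 1/10 with slerp weights a = sin((1−f)δ)/sin δ ≈ 0.902, b = sin(fδ)/sin δ ≈ 0.101.
p = a·p₁ + b·p₂ ≈ (0.470, 0.189, 0.862); φ = arcsin(p_z) ≈ 59.58°, λ = atan2(p_y, p_x) ≈ 21.88°.

≈ lat 60°N, lon 22°E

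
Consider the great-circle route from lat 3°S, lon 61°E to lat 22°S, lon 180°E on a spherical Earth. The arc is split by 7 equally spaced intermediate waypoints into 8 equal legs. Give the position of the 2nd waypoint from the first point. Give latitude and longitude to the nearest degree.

Convert each endpoint to a unit vector on the sphere (x = cos φ cos λ, y = cos φ sin λ, z = sin φ).
The central angle between the endpoints is δ = arccos(p₁·p₂) ≈ 2.014 rad (115.4°).
Interpolate at f = 2/8 with slerp weights a = sin((1−f)δ)/sin δ ≈ 1.105, b = sin(fδ)/sin δ ≈ 0.534.
p = a·p₁ + b·p₂ ≈ (0.040, 0.965, -0.258); φ = arcsin(p_z) ≈ -14.95°, λ = atan2(p_y, p_x) ≈ 87.65°.

≈ lat 15°S, lon 88°E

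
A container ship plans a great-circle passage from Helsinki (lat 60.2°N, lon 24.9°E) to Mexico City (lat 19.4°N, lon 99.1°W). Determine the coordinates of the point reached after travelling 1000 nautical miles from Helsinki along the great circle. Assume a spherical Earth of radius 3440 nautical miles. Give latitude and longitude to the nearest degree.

≈ lat 67°N, lon 10°W

From cos δ = sin φ₁ sin φ₂ + cos φ₁ cos φ₂ cos Δλ, the central angle is δ ≈ 1.545 rad (88.5°). The total great-circle distance is δ·R ≈ 1.545 × 3440 ≈ 5314 nmi, so the target fraction is f = 1000/5314 ≈ 0.188.
Interpolate at f ≈ 0.188 with slerp weights a = sin((1−f)δ)/sin δ ≈ 0.951, b = sin(fδ)/sin δ ≈ 0.287.
p = a·p₁ + b·p₂ ≈ (0.386, -0.068, 0.920); φ = arcsin(p_z) ≈ 66.94°, λ = atan2(p_y, p_x) ≈ -10.02°.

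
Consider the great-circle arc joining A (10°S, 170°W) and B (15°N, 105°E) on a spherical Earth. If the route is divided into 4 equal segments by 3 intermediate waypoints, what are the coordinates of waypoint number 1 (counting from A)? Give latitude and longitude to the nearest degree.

The haversine formula gives a central angle δ ≈ 1.533 rad (87.8°) between the endpoints.
Interpolate at f = 1/4 with slerp weights a = sin((1−f)δ)/sin δ ≈ 0.913, b = sin(fδ)/sin δ ≈ 0.374.
p = a·p₁ + b·p₂ ≈ (-0.979, 0.193, -0.062); φ = arcsin(p_z) ≈ -3.54°, λ = atan2(p_y, p_x) ≈ 168.86°.

≈ (4°S, 169°E)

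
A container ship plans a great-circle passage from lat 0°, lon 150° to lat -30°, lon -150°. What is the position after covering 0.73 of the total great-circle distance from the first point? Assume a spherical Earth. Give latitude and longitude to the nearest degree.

≈ lat -24°, lon -168°

From cos δ = sin φ₁ sin φ₂ + cos φ₁ cos φ₂ cos Δλ, the central angle is δ ≈ 1.123 rad (64.3°).
Interpolate at f = 0.73 with slerp weights a = sin((1−f)δ)/sin δ ≈ 0.331, b = sin(fδ)/sin δ ≈ 0.811.
p = a·p₁ + b·p₂ ≈ (-0.895, -0.186, -0.405); φ = arcsin(p_z) ≈ -23.92°, λ = atan2(p_y, p_x) ≈ -168.29°.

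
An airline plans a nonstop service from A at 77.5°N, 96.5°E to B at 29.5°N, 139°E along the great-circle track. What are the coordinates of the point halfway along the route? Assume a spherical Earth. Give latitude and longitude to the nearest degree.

Convert each endpoint to a unit vector on the sphere (x = cos φ cos λ, y = cos φ sin λ, z = sin φ).
The central angle between the endpoints is δ = arccos(p₁·p₂) ≈ 0.903 rad (51.7°).
Interpolate at f = 1/2 with slerp weights a = sin((1−f)δ)/sin δ ≈ 0.556, b = sin(fδ)/sin δ ≈ 0.556.
p = a·p₁ + b·p₂ ≈ (-0.379, 0.437, 0.816); φ = arcsin(p_z) ≈ 54.69°, λ = atan2(p_y, p_x) ≈ 130.92°.

≈ 55°N, 131°E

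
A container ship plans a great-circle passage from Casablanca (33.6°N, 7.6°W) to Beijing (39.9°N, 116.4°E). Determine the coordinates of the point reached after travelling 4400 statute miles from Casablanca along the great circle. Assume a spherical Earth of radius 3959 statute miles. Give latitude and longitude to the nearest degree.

Write both endpoints as unit vectors p₁, p₂ with components (cos φ cos λ, cos φ sin λ, sin φ).
The central angle between the endpoints is δ = arccos(p₁·p₂) ≈ 1.573 rad (90.1°). The total great-circle distance is δ·R ≈ 1.573 × 3959 ≈ 6228 mi, so the target fraction is f = 4400/6228 ≈ 0.706.
Interpolate at f ≈ 0.706 with slerp weights a = sin((1−f)δ)/sin δ ≈ 0.446, b = sin(fδ)/sin δ ≈ 0.896.
p = a·p₁ + b·p₂ ≈ (0.062, 0.567, 0.821); φ = arcsin(p_z) ≈ 55.23°, λ = atan2(p_y, p_x) ≈ 83.75°.

≈ (55°N, 84°E)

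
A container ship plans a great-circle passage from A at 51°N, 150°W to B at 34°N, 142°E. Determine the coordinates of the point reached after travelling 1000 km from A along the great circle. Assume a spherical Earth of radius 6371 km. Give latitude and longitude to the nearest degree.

Convert each endpoint to a unit vector on the sphere (x = cos φ cos λ, y = cos φ sin λ, z = sin φ).
The central angle between the endpoints is δ = arccos(p₁·p₂) ≈ 0.889 rad (50.9°). The total great-circle distance is δ·R ≈ 0.889 × 6371 ≈ 5665 km, so the target fraction is f = 1000/5665 ≈ 0.177.
Interpolate at f ≈ 0.177 with slerp weights a = sin((1−f)δ)/sin δ ≈ 0.861, b = sin(fδ)/sin δ ≈ 0.201.
p = a·p₁ + b·p₂ ≈ (-0.601, -0.168, 0.782); φ = arcsin(p_z) ≈ 51.41°, λ = atan2(p_y, p_x) ≈ -164.36°.

≈ 51°N, 164°W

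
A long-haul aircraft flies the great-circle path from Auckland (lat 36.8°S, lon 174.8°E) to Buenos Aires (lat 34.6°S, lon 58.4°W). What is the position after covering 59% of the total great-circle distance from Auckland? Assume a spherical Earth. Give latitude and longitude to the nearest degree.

≈ lat 57°S, lon 105°W

Convert each endpoint to a unit vector on the sphere (x = cos φ cos λ, y = cos φ sin λ, z = sin φ).
The central angle between the endpoints is δ = arccos(p₁·p₂) ≈ 1.625 rad (93.1°).
Interpolate at f = 0.59 with slerp weights a = sin((1−f)δ)/sin δ ≈ 0.619, b = sin(fδ)/sin δ ≈ 0.820.
p = a·p₁ + b·p₂ ≈ (-0.140, -0.530, -0.836); φ = arcsin(p_z) ≈ -56.76°, λ = atan2(p_y, p_x) ≈ -104.81°.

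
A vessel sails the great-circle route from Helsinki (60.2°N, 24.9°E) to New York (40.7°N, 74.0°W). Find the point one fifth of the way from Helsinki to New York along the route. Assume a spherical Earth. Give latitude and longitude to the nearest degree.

Convert each endpoint to a unit vector on the sphere (x = cos φ cos λ, y = cos φ sin λ, z = sin φ).
The central angle between the endpoints is δ = arccos(p₁·p₂) ≈ 1.038 rad (59.5°).
Interpolate at f = 1/5 with slerp weights a = sin((1−f)δ)/sin δ ≈ 0.857, b = sin(fδ)/sin δ ≈ 0.239.
p = a·p₁ + b·p₂ ≈ (0.436, 0.005, 0.900); φ = arcsin(p_z) ≈ 64.13°, λ = atan2(p_y, p_x) ≈ 0.65°.

≈ 64°N, 1°E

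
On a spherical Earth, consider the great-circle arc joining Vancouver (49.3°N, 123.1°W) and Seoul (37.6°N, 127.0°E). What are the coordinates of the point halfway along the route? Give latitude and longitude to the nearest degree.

≈ 59°N, 174°E

Convert each endpoint to a unit vector on the sphere (x = cos φ cos λ, y = cos φ sin λ, z = sin φ).
The central angle between the endpoints is δ = arccos(p₁·p₂) ≈ 1.280 rad (73.3°).
Interpolate at f = 1/2 with slerp weights a = sin((1−f)δ)/sin δ ≈ 0.623, b = sin(fδ)/sin δ ≈ 0.623.
p = a·p₁ + b·p₂ ≈ (-0.519, 0.054, 0.853); φ = arcsin(p_z) ≈ 58.53°, λ = atan2(p_y, p_x) ≈ 174.07°.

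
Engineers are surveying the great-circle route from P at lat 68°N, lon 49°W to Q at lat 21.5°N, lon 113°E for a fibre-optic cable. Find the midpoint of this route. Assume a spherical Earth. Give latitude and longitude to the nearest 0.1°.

≈ lat 65.6°N, lon 101.6°E

Convert each endpoint to a unit vector on the sphere (x = cos φ cos λ, y = cos φ sin λ, z = sin φ).
The central angle between the endpoints is δ = arccos(p₁·p₂) ≈ 1.562 rad (89.5°).
Interpolate at f = 1/2 with slerp weights a = sin((1−f)δ)/sin δ ≈ 0.704, b = sin(fδ)/sin δ ≈ 0.704.
p = a·p₁ + b·p₂ ≈ (-0.083, 0.404, 0.911); φ = arcsin(p_z) ≈ 65.64°, λ = atan2(p_y, p_x) ≈ 101.60°.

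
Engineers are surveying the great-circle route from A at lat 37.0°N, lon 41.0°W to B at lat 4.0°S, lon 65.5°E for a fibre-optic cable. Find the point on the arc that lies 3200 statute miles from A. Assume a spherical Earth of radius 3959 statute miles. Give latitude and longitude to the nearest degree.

≈ lat 29°N, lon 14°E

Write both endpoints as unit vectors p₁, p₂ with components (cos φ cos λ, cos φ sin λ, sin φ).
The central angle between the endpoints is δ = arccos(p₁·p₂) ≈ 1.842 rad (105.6°). The total great-circle distance is δ·R ≈ 1.842 × 3959 ≈ 7294 mi, so the target fraction is f = 3200/7294 ≈ 0.439.
Interpolate at f ≈ 0.439 with slerp weights a = sin((1−f)δ)/sin δ ≈ 0.892, b = sin(fδ)/sin δ ≈ 0.751.
p = a·p₁ + b·p₂ ≈ (0.848, 0.214, 0.485); φ = arcsin(p_z) ≈ 28.98°, λ = atan2(p_y, p_x) ≈ 14.16°.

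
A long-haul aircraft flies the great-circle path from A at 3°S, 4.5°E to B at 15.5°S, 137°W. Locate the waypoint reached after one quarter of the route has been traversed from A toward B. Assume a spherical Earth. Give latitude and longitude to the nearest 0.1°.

≈ 17.4°S, 27.3°W

Convert each endpoint to a unit vector on the sphere (x = cos φ cos λ, y = cos φ sin λ, z = sin φ).
The central angle between the endpoints is δ = arccos(p₁·p₂) ≈ 2.403 rad (137.7°).
Interpolate at f = 1/4 with slerp weights a = sin((1−f)δ)/sin δ ≈ 1.445, b = sin(fδ)/sin δ ≈ 0.839.
p = a·p₁ + b·p₂ ≈ (0.847, -0.438, -0.300); φ = arcsin(p_z) ≈ -17.45°, λ = atan2(p_y, p_x) ≈ -27.34°.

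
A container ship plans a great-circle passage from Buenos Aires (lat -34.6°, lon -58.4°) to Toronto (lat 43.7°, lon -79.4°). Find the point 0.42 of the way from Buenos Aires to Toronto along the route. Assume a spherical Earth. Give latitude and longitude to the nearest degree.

Convert each endpoint to a unit vector on the sphere (x = cos φ cos λ, y = cos φ sin λ, z = sin φ).
The central angle between the endpoints is δ = arccos(p₁·p₂) ≈ 1.407 rad (80.6°).
Interpolate at f = 0.42 with slerp weights a = sin((1−f)δ)/sin δ ≈ 0.738, b = sin(fδ)/sin δ ≈ 0.565.
p = a·p₁ + b·p₂ ≈ (0.394, -0.919, -0.029); φ = arcsin(p_z) ≈ -1.67°, λ = atan2(p_y, p_x) ≈ -66.82°.

≈ lat -2°, lon -67°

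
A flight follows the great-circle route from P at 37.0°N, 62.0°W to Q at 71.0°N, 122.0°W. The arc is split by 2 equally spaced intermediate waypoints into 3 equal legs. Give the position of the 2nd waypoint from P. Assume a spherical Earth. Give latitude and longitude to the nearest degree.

≈ 63°N, 88°W

The haversine formula gives a central angle δ ≈ 0.797 rad (45.7°) between the endpoints.
Interpolate at f = 2/3 with slerp weights a = sin((1−f)δ)/sin δ ≈ 0.367, b = sin(fδ)/sin δ ≈ 0.708.
p = a·p₁ + b·p₂ ≈ (0.015, -0.454, 0.891); φ = arcsin(p_z) ≈ 62.96°, λ = atan2(p_y, p_x) ≈ -88.06°.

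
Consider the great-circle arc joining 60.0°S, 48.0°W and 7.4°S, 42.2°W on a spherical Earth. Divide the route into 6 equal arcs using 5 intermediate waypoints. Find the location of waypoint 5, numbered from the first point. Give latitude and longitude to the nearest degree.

Convert each endpoint to a unit vector on the sphere (x = cos φ cos λ, y = cos φ sin λ, z = sin φ).
The central angle between the endpoints is δ = arccos(p₁·p₂) ≈ 0.921 rad (52.8°).
Interpolate at f = 5/6 with slerp weights a = sin((1−f)δ)/sin δ ≈ 0.192, b = sin(fδ)/sin δ ≈ 0.872.
p = a·p₁ + b·p₂ ≈ (0.705, -0.652, -0.279); φ = arcsin(p_z) ≈ -16.18°, λ = atan2(p_y, p_x) ≈ -42.78°.

≈ 16°S, 43°W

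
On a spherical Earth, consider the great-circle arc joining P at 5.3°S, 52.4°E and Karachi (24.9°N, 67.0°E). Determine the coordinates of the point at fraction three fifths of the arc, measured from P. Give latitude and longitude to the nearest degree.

Convert each endpoint to a unit vector on the sphere (x = cos φ cos λ, y = cos φ sin λ, z = sin φ).
The central angle between the endpoints is δ = arccos(p₁·p₂) ≈ 0.582 rad (33.4°).
Interpolate at f = 3/5 with slerp weights a = sin((1−f)δ)/sin δ ≈ 0.420, b = sin(fδ)/sin δ ≈ 0.622.
p = a·p₁ + b·p₂ ≈ (0.476, 0.851, 0.223); φ = arcsin(p_z) ≈ 12.90°, λ = atan2(p_y, p_x) ≈ 60.80°.

≈ 13°N, 61°E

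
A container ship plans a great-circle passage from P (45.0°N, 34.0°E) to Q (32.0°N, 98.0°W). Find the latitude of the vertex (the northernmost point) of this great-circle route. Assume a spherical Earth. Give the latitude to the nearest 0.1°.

≈ 63.5°N

The great circle lies in the plane with unit normal n̂ = (p₁ × p₂)/|p₁ × p₂|.
Here n̂_z ≈ -0.446; the vertex latitude is φ_max = arccos|n̂_z| ≈ 63.5°.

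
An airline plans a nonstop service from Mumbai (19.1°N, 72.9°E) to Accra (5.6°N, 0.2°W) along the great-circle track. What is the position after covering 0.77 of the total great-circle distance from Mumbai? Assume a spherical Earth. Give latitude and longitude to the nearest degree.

≈ 11°N, 16°E

Write both endpoints as unit vectors p₁, p₂ with components (cos φ cos λ, cos φ sin λ, sin φ).
The central angle between the endpoints is δ = arccos(p₁·p₂) ≈ 1.261 rad (72.2°).
Interpolate at f = 0.77 with slerp weights a = sin((1−f)δ)/sin δ ≈ 0.300, b = sin(fδ)/sin δ ≈ 0.867.
p = a·p₁ + b·p₂ ≈ (0.946, 0.268, 0.183); φ = arcsin(p_z) ≈ 10.53°, λ = atan2(p_y, p_x) ≈ 15.83°.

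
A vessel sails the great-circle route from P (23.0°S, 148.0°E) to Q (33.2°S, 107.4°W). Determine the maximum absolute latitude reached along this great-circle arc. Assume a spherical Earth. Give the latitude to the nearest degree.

The great circle lies in the plane with unit normal n̂ = (p₁ × p₂)/|p₁ × p₂|.
Here n̂_z ≈ +0.746; the vertex latitude is φ_max = arccos|n̂_z| ≈ 41.8°.
Check via Clairaut: cos φ_max = |cos φ₁| · sin C = cos(23.0°)·sin(125.9°) ≈ 0.746, again giving ≈ 41.8°.

≈ 42°S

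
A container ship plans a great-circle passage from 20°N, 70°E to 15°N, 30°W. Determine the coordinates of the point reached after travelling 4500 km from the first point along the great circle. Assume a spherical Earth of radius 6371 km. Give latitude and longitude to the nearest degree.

From cos δ = sin φ₁ sin φ₂ + cos φ₁ cos φ₂ cos Δλ, the central angle is δ ≈ 1.640 rad (94.0°). The total great-circle distance is δ·R ≈ 1.640 × 6371 ≈ 10448 km, so the target fraction is f = 4500/10448 ≈ 0.431.
Interpolate at f ≈ 0.431 with slerp weights a = sin((1−f)δ)/sin δ ≈ 0.806, b = sin(fδ)/sin δ ≈ 0.651.
p = a·p₁ + b·p₂ ≈ (0.803, 0.397, 0.444); φ = arcsin(p_z) ≈ 26.36°, λ = atan2(p_y, p_x) ≈ 26.32°.

≈ 26°N, 26°E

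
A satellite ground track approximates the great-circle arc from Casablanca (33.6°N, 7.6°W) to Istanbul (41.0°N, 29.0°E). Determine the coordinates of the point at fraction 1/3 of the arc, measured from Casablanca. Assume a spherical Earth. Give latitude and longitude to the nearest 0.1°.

Write both endpoints as unit vectors p₁, p₂ with components (cos φ cos λ, cos φ sin λ, sin φ).
The central angle between the endpoints is δ = arccos(p₁·p₂) ≈ 0.520 rad (29.8°).
Interpolate at f = 1/3 with slerp weights a = sin((1−f)δ)/sin δ ≈ 0.684, b = sin(fδ)/sin δ ≈ 0.347.
p = a·p₁ + b·p₂ ≈ (0.794, 0.052, 0.606); φ = arcsin(p_z) ≈ 37.31°, λ = atan2(p_y, p_x) ≈ 3.73°.

≈ 37.3°N, 3.7°E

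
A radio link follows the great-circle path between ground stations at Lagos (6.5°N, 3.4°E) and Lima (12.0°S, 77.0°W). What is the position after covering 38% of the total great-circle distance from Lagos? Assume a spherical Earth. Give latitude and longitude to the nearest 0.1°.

From cos δ = sin φ₁ sin φ₂ + cos φ₁ cos φ₂ cos Δλ, the central angle is δ ≈ 1.432 rad (82.0°).
Interpolate at f = 0.38 with slerp weights a = sin((1−f)δ)/sin δ ≈ 0.783, b = sin(fδ)/sin δ ≈ 0.523.
p = a·p₁ + b·p₂ ≈ (0.892, -0.452, -0.020); φ = arcsin(p_z) ≈ -1.15°, λ = atan2(p_y, p_x) ≈ -26.88°.

≈ 1.1°S, 26.9°W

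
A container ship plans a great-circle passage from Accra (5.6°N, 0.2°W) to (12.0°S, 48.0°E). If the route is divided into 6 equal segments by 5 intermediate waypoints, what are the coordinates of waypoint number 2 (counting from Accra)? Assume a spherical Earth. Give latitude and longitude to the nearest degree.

≈ (0°N, 16°E)

Convert each endpoint to a unit vector on the sphere (x = cos φ cos λ, y = cos φ sin λ, z = sin φ).
The central angle between the endpoints is δ = arccos(p₁·p₂) ≈ 0.891 rad (51.1°).
Interpolate at f = 2/6 with slerp weights a = sin((1−f)δ)/sin δ ≈ 0.720, b = sin(fδ)/sin δ ≈ 0.376.
p = a·p₁ + b·p₂ ≈ (0.963, 0.271, -0.008); φ = arcsin(p_z) ≈ -0.46°, λ = atan2(p_y, p_x) ≈ 15.73°.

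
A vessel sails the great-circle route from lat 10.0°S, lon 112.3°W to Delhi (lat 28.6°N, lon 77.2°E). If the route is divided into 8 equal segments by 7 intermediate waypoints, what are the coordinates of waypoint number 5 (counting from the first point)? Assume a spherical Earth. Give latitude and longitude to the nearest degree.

Write both endpoints as unit vectors p₁, p₂ with components (cos φ cos λ, cos φ sin λ, sin φ).
The central angle between the endpoints is δ = arccos(p₁·p₂) ≈ 2.782 rad (159.4°).
Interpolate at f = 5/8 with slerp weights a = sin((1−f)δ)/sin δ ≈ 2.453, b = sin(fδ)/sin δ ≈ 2.799.
p = a·p₁ + b·p₂ ≈ (-0.372, 0.162, 0.914); φ = arcsin(p_z) ≈ 66.06°, λ = atan2(p_y, p_x) ≈ 156.52°.

≈ lat 66°N, lon 157°E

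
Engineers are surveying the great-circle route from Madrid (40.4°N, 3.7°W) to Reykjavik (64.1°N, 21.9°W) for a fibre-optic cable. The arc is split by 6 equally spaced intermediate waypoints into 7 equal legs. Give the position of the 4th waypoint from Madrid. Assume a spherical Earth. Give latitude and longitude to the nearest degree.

≈ (54°N, 12°W)

From cos δ = sin φ₁ sin φ₂ + cos φ₁ cos φ₂ cos Δλ, the central angle is δ ≈ 0.453 rad (26.0°).
Interpolate at f = 4/7 with slerp weights a = sin((1−f)δ)/sin δ ≈ 0.441, b = sin(fδ)/sin δ ≈ 0.585.
p = a·p₁ + b·p₂ ≈ (0.572, -0.117, 0.812); φ = arcsin(p_z) ≈ 54.28°, λ = atan2(p_y, p_x) ≈ -11.55°.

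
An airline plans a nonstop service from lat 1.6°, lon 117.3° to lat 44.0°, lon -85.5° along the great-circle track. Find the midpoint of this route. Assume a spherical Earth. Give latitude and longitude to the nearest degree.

≈ lat 59°, lon 157°

Write both endpoints as unit vectors p₁, p₂ with components (cos φ cos λ, cos φ sin λ, sin φ).
The central angle between the endpoints is δ = arccos(p₁·p₂) ≈ 2.270 rad (130.1°).
Interpolate at f = 1/2 with slerp weights a = sin((1−f)δ)/sin δ ≈ 1.184, b = sin(fδ)/sin δ ≈ 1.184.
p = a·p₁ + b·p₂ ≈ (-0.476, 0.203, 0.856); φ = arcsin(p_z) ≈ 58.84°, λ = atan2(p_y, p_x) ≈ 156.94°.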